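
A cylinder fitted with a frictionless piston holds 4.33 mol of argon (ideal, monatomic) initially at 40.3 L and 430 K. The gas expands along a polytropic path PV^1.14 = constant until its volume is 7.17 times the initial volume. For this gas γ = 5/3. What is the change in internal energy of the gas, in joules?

-5600 J

P₁ = nRT₁/V₁ = 4.33×8.314×430/40.3 = 384 kPa.
Polytropic n=1.14: T₂ = T₁(V₁/V₂)^(n−1) = 430×(0.139)^0.14 = 326 K; P₂ = P₁(V₁/V₂)^n = 40.7 kPa.
For an ideal gas ΔU = nCvΔT with Cv = (3/2)R = 12.5 J/(mol·K).
ΔU = 4.33×12.5×(326−430) = -5600 J.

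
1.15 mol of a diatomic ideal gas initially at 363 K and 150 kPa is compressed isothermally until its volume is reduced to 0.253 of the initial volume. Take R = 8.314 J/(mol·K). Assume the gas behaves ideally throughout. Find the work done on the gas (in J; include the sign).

4770 J

V₁ = nRT₁/P₁ = 1.15×8.314×363/150 = 23.1 L.
Isothermal: T stays 363 K; PV = const ⇒ V₂ = 5.85 L, P₂ = 593 kPa.
W = nRT ln(V₂/V₁) = 1.15×8.314×363×ln(0.253) = -4770 J.
Work done on the gas = −W_by = 4770 J.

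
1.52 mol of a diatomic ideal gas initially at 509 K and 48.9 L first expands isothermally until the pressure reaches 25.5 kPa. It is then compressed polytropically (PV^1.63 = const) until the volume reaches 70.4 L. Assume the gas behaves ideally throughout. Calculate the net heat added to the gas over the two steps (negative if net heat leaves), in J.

P₁ = nRT₁/V₁ = 1.52×8.314×509/48.9 = 132 kPa.
Step 1 — Isothermal: T stays 509 K; PV = const ⇒ V₂ = 252 L, P₂ = 25.5 kPa.
ΔU = 0 (ideal gas, T constant).
W = nRT ln(V₂/V₁) = 1.52×8.314×509×ln(5.16) = 10600 J.
Q = ΔU + W = 10600 J.
State after step 1: P = 25.5 kPa, V = 252 L, T = 509 K.
Step 2 — Polytropic n=1.63: T₂ = T₁(V₁/V₂)^(n−1) = 509×(3.58)^0.63 = 1140 K; P₂ = P₁(V₁/V₂)^n = 204 kPa.
W = (P₁V₁−P₂V₂)/(n−1) = (25.5×252−204×70.4)/0.63 = -12600 J.
ΔU = nCvΔT = 1.52×20.8×(1140−509) = 19900 J.
Q = ΔU + W = 7250 J.
Net over both steps: W = -2050 J, Q = 17800 J, ΔU = 19900 J.

17800 J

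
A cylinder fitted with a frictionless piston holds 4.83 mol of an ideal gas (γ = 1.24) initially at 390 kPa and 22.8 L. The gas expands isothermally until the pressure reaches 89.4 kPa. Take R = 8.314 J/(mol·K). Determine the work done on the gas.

-13100 J

T₁ = P₁V₁/(nR) = 390×22.8/(4.83×8.314) = 221 K.
Isothermal: T stays 221 K; PV = const ⇒ V₂ = 99.5 L, P₂ = 89.4 kPa.
W = nRT ln(V₂/V₁) = 4.83×8.314×221×ln(4.36) = 13100 J.
Work done on the gas = −W_by = -13100 J.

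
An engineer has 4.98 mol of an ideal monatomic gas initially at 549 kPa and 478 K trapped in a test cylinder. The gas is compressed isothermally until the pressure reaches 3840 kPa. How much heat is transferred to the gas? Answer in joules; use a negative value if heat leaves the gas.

V₁ = nRT₁/P₁ = 4.98×8.314×478/549 = 36.0 L.
Isothermal: T stays 478 K; PV = const ⇒ V₂ = 5.15 L, P₂ = 3840 kPa.
ΔU = 0 (ideal gas, T constant).
W = nRT ln(V₂/V₁) = 4.98×8.314×478×ln(0.143) = -38500 J.
Q = ΔU + W = -38500 J.

-38500 J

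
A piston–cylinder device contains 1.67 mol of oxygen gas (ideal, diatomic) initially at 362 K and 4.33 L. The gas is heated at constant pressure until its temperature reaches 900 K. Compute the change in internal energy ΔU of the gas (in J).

18700 J

P₁ = nRT₁/V₁ = 1.67×8.314×362/4.33 = 1160 kPa.
Isobaric: P stays 1160 kPa; V/T = const ⇒ T₂ = 900 K, V₂ = 10.8 L.
For an ideal gas ΔU = nCvΔT with Cv = (5/2)R = 20.8 J/(mol·K).
ΔU = 1.67×20.8×(900−362) = 18700 J.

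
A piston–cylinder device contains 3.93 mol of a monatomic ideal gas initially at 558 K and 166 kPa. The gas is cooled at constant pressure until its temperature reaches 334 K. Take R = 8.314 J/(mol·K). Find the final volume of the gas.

65.7 L

V₁ = nRT₁/P₁ = 3.93×8.314×558/166 = 110 L.
Isobaric: P stays 166 kPa; V/T = const ⇒ T₂ = 334 K, V₂ = 65.7 L.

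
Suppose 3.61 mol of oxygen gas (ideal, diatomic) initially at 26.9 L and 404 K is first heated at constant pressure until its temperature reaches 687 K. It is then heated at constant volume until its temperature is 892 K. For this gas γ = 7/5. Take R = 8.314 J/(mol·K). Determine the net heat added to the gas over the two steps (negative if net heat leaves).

45100 J

P₁ = nRT₁/V₁ = 3.61×8.314×404/26.9 = 451 kPa.
Step 1 — Isobaric: P stays 451 kPa; V/T = const ⇒ T₂ = 687 K, V₂ = 45.7 L.
W = PΔV = 451×(45.7−26.9) kPa·L = 8490 J.
ΔU = nCvΔT = 3.61×20.8×(687−404) = 21200 J.
Q = ΔU + W = nCpΔT = 29700 J.
State after step 1: P = 451 kPa, V = 45.7 L, T = 687 K.
Step 2 — Isochoric: V stays 45.7 L; P/T = const ⇒ T₂ = 892 K, P₂ = 585 kPa.
W = 0 (no volume change).
ΔU = nCvΔT = 3.61×20.8×(892−687) = 15400 J.
Q = ΔU = 15400 J.
Net over both steps: W = 8490 J, Q = 45100 J, ΔU = 36600 J.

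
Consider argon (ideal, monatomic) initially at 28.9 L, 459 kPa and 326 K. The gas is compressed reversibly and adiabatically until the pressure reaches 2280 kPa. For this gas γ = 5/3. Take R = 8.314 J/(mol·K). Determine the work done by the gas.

-17900 J

n = P₁V₁/(RT₁) = 459×28.9/(8.314×326) = 4.89 mol.
Adiabatic: T₂/T₁ = (P₂/P₁)^((γ−1)/γ) ⇒ T₂ = 326×(4.97)^0.400 = 619 K; V₂ = 11.0 L.
ΔU = nCvΔT = 4.89×12.5×(619−326) = 17900 J.
Q = 0 for an adiabatic process, so W = −ΔU = -17900 J.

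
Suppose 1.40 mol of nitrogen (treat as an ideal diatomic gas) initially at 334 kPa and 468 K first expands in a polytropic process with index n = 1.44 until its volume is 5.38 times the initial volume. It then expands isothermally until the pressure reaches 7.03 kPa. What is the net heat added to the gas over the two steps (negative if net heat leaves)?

3090 J

V₁ = nRT₁/P₁ = 1.40×8.314×468/334 = 16.3 L.
Step 1 — Polytropic n=1.44: T₂ = T₁(V₁/V₂)^(n−1) = 468×(0.186)^0.44 = 223 K; P₂ = P₁(V₁/V₂)^n = 29.6 kPa.
W = (P₁V₁−P₂V₂)/(n−1) = (334×16.3−29.6×87.7)/0.44 = 6480 J.
ΔU = nCvΔT = 1.40×20.8×(223−468) = -7120 J.
Q = ΔU + W = -648 J.
State after step 1: P = 29.6 kPa, V = 87.7 L, T = 223 K.
Step 2 — Isothermal: T stays 223 K; PV = const ⇒ V₂ = 370 L, P₂ = 7.03 kPa.
ΔU = 0 (ideal gas, T constant).
W = nRT ln(V₂/V₁) = 1.40×8.314×223×ln(4.21) = 3740 J.
Q = ΔU + W = 3740 J.
Net over both steps: W = 10200 J, Q = 3090 J, ΔU = -7120 J.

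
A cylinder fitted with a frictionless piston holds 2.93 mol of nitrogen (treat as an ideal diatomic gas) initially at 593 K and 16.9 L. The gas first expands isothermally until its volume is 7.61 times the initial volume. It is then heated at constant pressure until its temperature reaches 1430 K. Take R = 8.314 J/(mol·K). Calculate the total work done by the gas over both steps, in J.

P₁ = nRT₁/V₁ = 2.93×8.314×593/16.9 = 855 kPa.
Step 1 — Isothermal: T stays 593 K; PV = const ⇒ V₂ = 129 L, P₂ = 112 kPa.
ΔU = 0 (ideal gas, T constant).
W = nRT ln(V₂/V₁) = 2.93×8.314×593×ln(7.61) = 29300 J.
Q = ΔU + W = 29300 J.
State after step 1: P = 112 kPa, V = 129 L, T = 593 K.
Step 2 — Isobaric: P stays 112 kPa; V/T = const ⇒ T₂ = 1430 K, V₂ = 310 L.
W = PΔV = 112×(310−129) kPa·L = 20400 J.
ΔU = nCvΔT = 2.93×20.8×(1430−593) = 51000 J.
Q = ΔU + W = nCpΔT = 71400 J.
Net over both steps: W = 49700 J, Q = 101000 J, ΔU = 51000 J.

49700 J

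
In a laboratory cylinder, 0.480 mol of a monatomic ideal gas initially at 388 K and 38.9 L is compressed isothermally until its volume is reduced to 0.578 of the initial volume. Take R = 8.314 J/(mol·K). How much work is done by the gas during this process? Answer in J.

P₁ = nRT₁/V₁ = 0.480×8.314×388/38.9 = 39.8 kPa.
Isothermal: T stays 388 K; PV = const ⇒ V₂ = 22.5 L, P₂ = 68.9 kPa.
W = nRT ln(V₂/V₁) = 0.480×8.314×388×ln(0.578) = -849 J.

-849 J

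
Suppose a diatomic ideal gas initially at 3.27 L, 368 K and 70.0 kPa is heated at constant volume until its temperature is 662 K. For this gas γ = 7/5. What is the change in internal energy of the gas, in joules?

457 J

n = P₁V₁/(RT₁) = 70.0×3.27/(8.314×368) = 0.0748 mol.
Isochoric: V stays 3.27 L; P/T = const ⇒ T₂ = 662 K, P₂ = 126 kPa.
For an ideal gas ΔU = nCvΔT with Cv = (5/2)R = 20.8 J/(mol·K).
ΔU = 0.0748×20.8×(662−368) = 457 J.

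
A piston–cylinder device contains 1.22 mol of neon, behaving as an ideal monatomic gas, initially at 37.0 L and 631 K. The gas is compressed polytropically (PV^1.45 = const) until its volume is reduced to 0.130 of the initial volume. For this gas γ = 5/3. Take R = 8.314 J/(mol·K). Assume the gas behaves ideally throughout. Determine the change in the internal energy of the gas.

14400 J

P₁ = nRT₁/V₁ = 1.22×8.314×631/37.0 = 173 kPa.
Polytropic n=1.45: T₂ = T₁(V₁/V₂)^(n−1) = 631×(7.69)^0.45 = 1580 K; P₂ = P₁(V₁/V₂)^n = 3330 kPa.
For an ideal gas ΔU = nCvΔT with Cv = (3/2)R = 12.5 J/(mol·K).
ΔU = 1.22×12.5×(1580−631) = 14400 J.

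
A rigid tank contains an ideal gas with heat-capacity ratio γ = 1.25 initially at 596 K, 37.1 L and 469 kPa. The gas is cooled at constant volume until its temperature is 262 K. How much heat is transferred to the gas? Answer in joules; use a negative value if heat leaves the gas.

-39000 J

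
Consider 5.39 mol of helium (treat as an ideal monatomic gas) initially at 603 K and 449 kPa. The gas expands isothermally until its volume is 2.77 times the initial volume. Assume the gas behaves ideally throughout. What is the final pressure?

V₁ = nRT₁/P₁ = 5.39×8.314×603/449 = 60.2 L.
Isothermal: T stays 603 K; PV = const ⇒ V₂ = 167 L, P₂ = 162 kPa.

162 kPa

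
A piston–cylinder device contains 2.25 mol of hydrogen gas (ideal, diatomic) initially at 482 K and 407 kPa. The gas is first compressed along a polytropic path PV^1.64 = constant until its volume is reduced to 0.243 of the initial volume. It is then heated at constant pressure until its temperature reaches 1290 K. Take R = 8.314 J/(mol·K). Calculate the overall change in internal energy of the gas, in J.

37800 J

V₁ = nRT₁/P₁ = 2.25×8.314×482/407 = 22.2 L.
Step 1 — Polytropic n=1.64: T₂ = T₁(V₁/V₂)^(n−1) = 482×(4.12)^0.64 = 1190 K; P₂ = P₁(V₁/V₂)^n = 4140 kPa.
W = (P₁V₁−P₂V₂)/(n−1) = (407×22.2−4140×5.38)/0.64 = -20800 J.
ΔU = nCvΔT = 2.25×20.8×(1190−482) = 33200 J.
Q = ΔU + W = 12500 J.
State after step 1: P = 4140 kPa, V = 5.38 L, T = 1190 K.
Step 2 — Isobaric: P stays 4140 kPa; V/T = const ⇒ T₂ = 1290 K, V₂ = 5.83 L.
W = PΔV = 4140×(5.83−5.38) kPa·L = 1830 J.
ΔU = nCvΔT = 2.25×20.8×(1290−1190) = 4590 J.
Q = ΔU + W = nCpΔT = 6420 J.
Net over both steps: W = -18900 J, Q = 18900 J, ΔU = 37800 J.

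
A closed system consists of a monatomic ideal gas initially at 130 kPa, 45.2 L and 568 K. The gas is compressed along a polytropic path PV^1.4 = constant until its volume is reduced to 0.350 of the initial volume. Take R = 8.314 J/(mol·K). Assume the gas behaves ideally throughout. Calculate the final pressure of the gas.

565 kPa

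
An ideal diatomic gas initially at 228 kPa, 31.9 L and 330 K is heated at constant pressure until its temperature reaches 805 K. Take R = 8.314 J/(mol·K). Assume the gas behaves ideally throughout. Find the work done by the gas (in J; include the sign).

n = P₁V₁/(RT₁) = 228×31.9/(8.314×330) = 2.65 mol.
Isobaric: P stays 228 kPa; V/T = const ⇒ T₂ = 805 K, V₂ = 77.8 L.
W = PΔV = 228×(77.8−31.9) kPa·L = 10500 J.

10500 J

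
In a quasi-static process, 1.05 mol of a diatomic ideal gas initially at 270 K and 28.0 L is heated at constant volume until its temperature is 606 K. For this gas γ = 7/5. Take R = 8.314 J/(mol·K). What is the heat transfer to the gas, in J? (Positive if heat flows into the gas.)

P₁ = nRT₁/V₁ = 1.05×8.314×270/28.0 = 84.2 kPa.
Isochoric: V stays 28.0 L; P/T = const ⇒ T₂ = 606 K, P₂ = 189 kPa.
W = 0 (no volume change).
ΔU = nCvΔT = 1.05×20.8×(606−270) = 7330 J.
Q = ΔU = 7330 J.

7330 J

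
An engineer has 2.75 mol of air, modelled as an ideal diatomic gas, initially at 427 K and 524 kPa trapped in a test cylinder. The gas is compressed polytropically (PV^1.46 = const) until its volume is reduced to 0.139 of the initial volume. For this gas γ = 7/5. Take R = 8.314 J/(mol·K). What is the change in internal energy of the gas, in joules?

36100 J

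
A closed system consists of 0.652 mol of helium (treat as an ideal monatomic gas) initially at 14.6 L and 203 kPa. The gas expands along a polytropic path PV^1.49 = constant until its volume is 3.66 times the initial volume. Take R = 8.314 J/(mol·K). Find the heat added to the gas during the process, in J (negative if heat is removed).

754 J

T₁ = P₁V₁/(nR) = 203×14.6/(0.652×8.314) = 547 K.
Polytropic n=1.49: T₂ = T₁(V₁/V₂)^(n−1) = 547×(0.273)^0.49 = 290 K; P₂ = P₁(V₁/V₂)^n = 29.4 kPa.
W = (P₁V₁−P₂V₂)/(n−1) = (203×14.6−29.4×53.4)/0.49 = 2850 J.
ΔU = nCvΔT = 0.652×12.5×(290−547) = -2090 J.
Q = ΔU + W = 754 J.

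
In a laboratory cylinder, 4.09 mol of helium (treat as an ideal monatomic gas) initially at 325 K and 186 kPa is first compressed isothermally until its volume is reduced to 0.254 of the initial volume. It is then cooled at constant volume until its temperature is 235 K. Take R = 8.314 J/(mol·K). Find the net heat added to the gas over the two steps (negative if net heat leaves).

-19700 J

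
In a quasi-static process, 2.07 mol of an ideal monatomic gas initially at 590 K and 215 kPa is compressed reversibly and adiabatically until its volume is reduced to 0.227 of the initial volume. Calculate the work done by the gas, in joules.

-25700 J

V₁ = nRT₁/P₁ = 2.07×8.314×590/215 = 47.2 L.
Adiabatic: TV^(γ−1) = const ⇒ T₂ = 590×(4.41)^0.667 = 1590 K; PV^γ = const ⇒ P₂ = 2550 kPa.
ΔU = nCvΔT = 2.07×12.5×(1590−590) = 25700 J.
Q = 0 for an adiabatic process, so W = −ΔU = -25700 J.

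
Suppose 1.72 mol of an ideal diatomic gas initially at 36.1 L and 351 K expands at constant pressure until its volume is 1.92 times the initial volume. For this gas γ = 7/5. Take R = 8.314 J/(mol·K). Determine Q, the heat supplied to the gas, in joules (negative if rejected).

16200 J

P₁ = nRT₁/V₁ = 1.72×8.314×351/36.1 = 139 kPa.
Isobaric: P stays 139 kPa; V/T = const ⇒ T₂ = 674 K, V₂ = 69.3 L.
W = PΔV = 139×(69.3−36.1) kPa·L = 4620 J.
ΔU = nCvΔT = 1.72×20.8×(674−351) = 11500 J.
Q = ΔU + W = nCpΔT = 16200 J.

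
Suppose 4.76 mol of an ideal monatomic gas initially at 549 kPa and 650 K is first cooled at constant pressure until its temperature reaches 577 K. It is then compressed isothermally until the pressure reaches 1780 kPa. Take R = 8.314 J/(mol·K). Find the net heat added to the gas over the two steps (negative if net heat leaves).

V₁ = nRT₁/P₁ = 4.76×8.314×650/549 = 46.9 L.
Step 1 — Isobaric: P stays 549 kPa; V/T = const ⇒ T₂ = 577 K, V₂ = 41.6 L.
W = PΔV = 549×(41.6−46.9) kPa·L = -2890 J.
ΔU = nCvΔT = 4.76×12.5×(577−650) = -4330 J.
Q = ΔU + W = nCpΔT = -7220 J.
State after step 1: P = 549 kPa, V = 41.6 L, T = 577 K.
Step 2 — Isothermal: T stays 577 K; PV = const ⇒ V₂ = 12.8 L, P₂ = 1780 kPa.
ΔU = 0 (ideal gas, T constant).
W = nRT ln(V₂/V₁) = 4.76×8.314×577×ln(0.308) = -26900 J.
Q = ΔU + W = -26900 J.
Net over both steps: W = -29700 J, Q = -34100 J, ΔU = -4330 J.

-34100 J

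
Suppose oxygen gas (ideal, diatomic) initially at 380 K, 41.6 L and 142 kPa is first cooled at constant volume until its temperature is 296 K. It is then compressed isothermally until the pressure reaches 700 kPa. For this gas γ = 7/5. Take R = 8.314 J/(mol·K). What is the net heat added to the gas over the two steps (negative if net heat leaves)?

-11800 J

n = P₁V₁/(RT₁) = 142×41.6/(8.314×380) = 1.87 mol.
Step 1 — Isochoric: V stays 41.6 L; P/T = const ⇒ T₂ = 296 K, P₂ = 111 kPa.
W = 0 (no volume change).
ΔU = nCvΔT = 1.87×20.8×(296−380) = -3260 J.
Q = ΔU = -3260 J.
State after step 1: P = 111 kPa, V = 41.6 L, T = 296 K.
Step 2 — Isothermal: T stays 296 K; PV = const ⇒ V₂ = 6.57 L, P₂ = 700 kPa.
ΔU = 0 (ideal gas, T constant).
W = nRT ln(V₂/V₁) = 1.87×8.314×296×ln(0.158) = -8490 J.
Q = ΔU + W = -8490 J.
Net over both steps: W = -8490 J, Q = -11800 J, ΔU = -3260 J.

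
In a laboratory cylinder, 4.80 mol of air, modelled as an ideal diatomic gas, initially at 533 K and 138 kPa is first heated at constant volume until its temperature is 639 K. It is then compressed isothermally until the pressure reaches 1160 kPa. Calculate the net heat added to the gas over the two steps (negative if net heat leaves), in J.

-39100 J

V₁ = nRT₁/P₁ = 4.80×8.314×533/138 = 154 L.
Step 1 — Isochoric: V stays 154 L; P/T = const ⇒ T₂ = 639 K, P₂ = 165 kPa.
W = 0 (no volume change).
ΔU = nCvΔT = 4.80×20.8×(639−533) = 10600 J.
Q = ΔU = 10600 J.
State after step 1: P = 165 kPa, V = 154 L, T = 639 K.
Step 2 — Isothermal: T stays 639 K; PV = const ⇒ V₂ = 22.0 L, P₂ = 1160 kPa.
ΔU = 0 (ideal gas, T constant).
W = nRT ln(V₂/V₁) = 4.80×8.314×639×ln(0.143) = -49700 J.
Q = ΔU + W = -49700 J.
Net over both steps: W = -49700 J, Q = -39100 J, ΔU = 10600 J.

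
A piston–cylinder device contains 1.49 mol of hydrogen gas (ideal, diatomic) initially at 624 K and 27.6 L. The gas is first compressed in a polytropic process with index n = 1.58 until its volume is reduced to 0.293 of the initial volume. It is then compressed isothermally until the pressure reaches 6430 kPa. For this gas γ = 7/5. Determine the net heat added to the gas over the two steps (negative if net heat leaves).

-12600 J

P₁ = nRT₁/V₁ = 1.49×8.314×624/27.6 = 280 kPa.
Step 1 — Polytropic n=1.58: T₂ = T₁(V₁/V₂)^(n−1) = 624×(3.41)^0.58 = 1270 K; P₂ = P₁(V₁/V₂)^n = 1950 kPa.
W = (P₁V₁−P₂V₂)/(n−1) = (280×27.6−1950×8.09)/0.58 = -13800 J.
ΔU = nCvΔT = 1.49×20.8×(1270−624) = 20100 J.
Q = ΔU + W = 6230 J.
State after step 1: P = 1950 kPa, V = 8.09 L, T = 1270 K.
Step 2 — Isothermal: T stays 1270 K; PV = const ⇒ V₂ = 2.45 L, P₂ = 6430 kPa.
ΔU = 0 (ideal gas, T constant).
W = nRT ln(V₂/V₁) = 1.49×8.314×1270×ln(0.303) = -18800 J.
Q = ΔU + W = -18800 J.
Net over both steps: W = -32600 J, Q = -12600 J, ΔU = 20100 J.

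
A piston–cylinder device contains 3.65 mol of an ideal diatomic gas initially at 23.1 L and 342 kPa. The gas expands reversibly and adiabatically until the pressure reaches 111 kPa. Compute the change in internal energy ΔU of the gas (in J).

-5430 J

T₁ = P₁V₁/(nR) = 342×23.1/(3.65×8.314) = 260 K.
Adiabatic: T₂/T₁ = (P₂/P₁)^((γ−1)/γ) ⇒ T₂ = 260×(0.325)^0.286 = 189 K; V₂ = 51.6 L.
For an ideal gas ΔU = nCvΔT with Cv = (5/2)R = 20.8 J/(mol·K).
ΔU = 3.65×20.8×(189−260) = -5430 J.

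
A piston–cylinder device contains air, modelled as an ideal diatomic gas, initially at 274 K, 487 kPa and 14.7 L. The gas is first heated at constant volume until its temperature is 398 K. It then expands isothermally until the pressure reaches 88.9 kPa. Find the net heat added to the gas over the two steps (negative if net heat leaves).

29700 J

n = P₁V₁/(RT₁) = 487×14.7/(8.314×274) = 3.14 mol.
Step 1 — Isochoric: V stays 14.7 L; P/T = const ⇒ T₂ = 398 K, P₂ = 707 kPa.
W = 0 (no volume change).
ΔU = nCvΔT = 3.14×20.8×(398−274) = 8100 J.
Q = ΔU = 8100 J.
State after step 1: P = 707 kPa, V = 14.7 L, T = 398 K.
Step 2 — Isothermal: T stays 398 K; PV = const ⇒ V₂ = 117 L, P₂ = 88.9 kPa.
ΔU = 0 (ideal gas, T constant).
W = nRT ln(V₂/V₁) = 3.14×8.314×398×ln(7.96) = 21600 J.
Q = ΔU + W = 21600 J.
Net over both steps: W = 21600 J, Q = 29700 J, ΔU = 8100 J.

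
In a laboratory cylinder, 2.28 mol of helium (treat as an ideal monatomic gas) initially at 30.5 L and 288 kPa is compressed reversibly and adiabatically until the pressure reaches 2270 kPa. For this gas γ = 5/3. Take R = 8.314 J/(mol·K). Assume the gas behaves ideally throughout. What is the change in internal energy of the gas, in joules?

16900 J

T₁ = P₁V₁/(nR) = 288×30.5/(2.28×8.314) = 463 K.
Adiabatic: T₂/T₁ = (P₂/P₁)^((γ−1)/γ) ⇒ T₂ = 463×(7.88)^0.400 = 1060 K; V₂ = 8.84 L.
For an ideal gas ΔU = nCvΔT with Cv = (3/2)R = 12.5 J/(mol·K).
ΔU = 2.28×12.5×(1060−463) = 16900 J.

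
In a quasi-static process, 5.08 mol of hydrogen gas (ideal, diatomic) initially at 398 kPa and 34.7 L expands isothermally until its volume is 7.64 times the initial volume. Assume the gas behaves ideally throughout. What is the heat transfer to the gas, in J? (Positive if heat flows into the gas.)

T₁ = P₁V₁/(nR) = 398×34.7/(5.08×8.314) = 327 K.
Isothermal: T stays 327 K; PV = const ⇒ V₂ = 265 L, P₂ = 52.1 kPa.
ΔU = 0 (ideal gas, T constant).
W = nRT ln(V₂/V₁) = 5.08×8.314×327×ln(7.64) = 28100 J.
Q = ΔU + W = 28100 J.

28100 J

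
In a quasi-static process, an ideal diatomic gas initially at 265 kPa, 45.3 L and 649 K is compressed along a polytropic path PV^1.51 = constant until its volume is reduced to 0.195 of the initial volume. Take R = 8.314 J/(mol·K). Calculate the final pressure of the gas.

Polytropic n=1.51: T₂ = T₁(V₁/V₂)^(n−1) = 649×(5.13)^0.51 = 1490 K; P₂ = P₁(V₁/V₂)^n = 3130 kPa.

3130 kPa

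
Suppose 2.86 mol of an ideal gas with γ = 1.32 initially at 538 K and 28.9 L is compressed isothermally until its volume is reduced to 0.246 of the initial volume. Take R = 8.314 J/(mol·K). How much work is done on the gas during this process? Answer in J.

17900 J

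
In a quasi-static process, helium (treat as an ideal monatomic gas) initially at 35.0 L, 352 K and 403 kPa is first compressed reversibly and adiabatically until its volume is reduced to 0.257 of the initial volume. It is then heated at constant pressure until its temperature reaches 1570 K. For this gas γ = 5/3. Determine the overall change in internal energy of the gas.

n = P₁V₁/(RT₁) = 403×35.0/(8.314×352) = 4.82 mol.
Step 1 — Adiabatic: TV^(γ−1) = const ⇒ T₂ = 352×(3.89)^0.667 = 871 K; PV^γ = const ⇒ P₂ = 3880 kPa.
ΔU = nCvΔT = 4.82×12.5×(871−352) = 31200 J.
Q = 0 for an adiabatic process, so W = −ΔU = -31200 J.
State after step 1: P = 3880 kPa, V = 9.00 L, T = 871 K.
Step 2 — Isobaric: P stays 3880 kPa; V/T = const ⇒ T₂ = 1570 K, V₂ = 16.2 L.
W = PΔV = 3880×(16.2−9.00) kPa·L = 28000 J.
ΔU = nCvΔT = 4.82×12.5×(1570−871) = 42000 J.
Q = ΔU + W = nCpΔT = 70000 J.
Net over both steps: W = -3170 J, Q = 70000 J, ΔU = 73200 J.

73200 J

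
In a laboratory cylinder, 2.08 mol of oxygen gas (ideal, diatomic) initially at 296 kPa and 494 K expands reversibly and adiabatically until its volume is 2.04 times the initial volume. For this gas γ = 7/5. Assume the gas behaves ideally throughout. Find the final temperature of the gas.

V₁ = nRT₁/P₁ = 2.08×8.314×494/296 = 28.9 L.
Adiabatic: TV^(γ−1) = const ⇒ T₂ = 494×(0.490)^0.400 = 371 K; PV^γ = const ⇒ P₂ = 109 kPa.

371 K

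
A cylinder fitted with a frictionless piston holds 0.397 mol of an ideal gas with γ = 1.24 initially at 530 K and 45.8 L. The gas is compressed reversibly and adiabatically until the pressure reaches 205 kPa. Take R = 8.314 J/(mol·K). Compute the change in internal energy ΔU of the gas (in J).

2800 J

P₁ = nRT₁/V₁ = 0.397×8.314×530/45.8 = 38.2 kPa.
Adiabatic: T₂/T₁ = (P₂/P₁)^((γ−1)/γ) ⇒ T₂ = 530×(5.37)^0.194 = 734 K; V₂ = 11.8 L.
For an ideal gas ΔU = nCvΔT with Cv = R/(γ−1) = 34.6 J/(mol·K).
ΔU = 0.397×34.6×(734−530) = 2800 J.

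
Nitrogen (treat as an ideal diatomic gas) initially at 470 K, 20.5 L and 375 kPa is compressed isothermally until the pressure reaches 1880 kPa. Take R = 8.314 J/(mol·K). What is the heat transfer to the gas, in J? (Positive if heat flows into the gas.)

n = P₁V₁/(RT₁) = 375×20.5/(8.314×470) = 1.97 mol.
Isothermal: T stays 470 K; PV = const ⇒ V₂ = 4.09 L, P₂ = 1880 kPa.
ΔU = 0 (ideal gas, T constant).
W = nRT ln(V₂/V₁) = 1.97×8.314×470×ln(0.199) = -12400 J.
Q = ΔU + W = -12400 J.

-12400 J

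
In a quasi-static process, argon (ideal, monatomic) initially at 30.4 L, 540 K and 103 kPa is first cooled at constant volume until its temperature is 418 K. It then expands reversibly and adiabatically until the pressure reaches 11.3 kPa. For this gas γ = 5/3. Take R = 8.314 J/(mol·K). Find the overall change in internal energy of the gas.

-3030 J

n = P₁V₁/(RT₁) = 103×30.4/(8.314×540) = 0.697 mol.
Step 1 — Isochoric: V stays 30.4 L; P/T = const ⇒ T₂ = 418 K, P₂ = 79.7 kPa.
W = 0 (no volume change).
ΔU = nCvΔT = 0.697×12.5×(418−540) = -1060 J.
Q = ΔU = -1060 J.
State after step 1: P = 79.7 kPa, V = 30.4 L, T = 418 K.
Step 2 — Adiabatic: T₂/T₁ = (P₂/P₁)^((γ−1)/γ) ⇒ T₂ = 418×(0.142)^0.400 = 191 K; V₂ = 98.2 L.
ΔU = nCvΔT = 0.697×12.5×(191−418) = -1970 J.
Q = 0 for an adiabatic process, so W = −ΔU = 1970 J.
Net over both steps: W = 1970 J, Q = -1060 J, ΔU = -3030 J.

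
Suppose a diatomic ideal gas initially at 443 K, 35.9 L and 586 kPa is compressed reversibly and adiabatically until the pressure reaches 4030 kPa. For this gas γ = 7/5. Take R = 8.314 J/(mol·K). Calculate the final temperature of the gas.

769 K

Adiabatic: T₂/T₁ = (P₂/P₁)^((γ−1)/γ) ⇒ T₂ = 443×(6.88)^0.286 = 769 K; V₂ = 9.06 L.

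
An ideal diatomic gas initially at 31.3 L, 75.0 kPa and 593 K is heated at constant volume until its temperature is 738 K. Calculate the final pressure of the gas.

93.3 kPa

Isochoric: V stays 31.3 L; P/T = const ⇒ T₂ = 738 K, P₂ = 93.3 kPa.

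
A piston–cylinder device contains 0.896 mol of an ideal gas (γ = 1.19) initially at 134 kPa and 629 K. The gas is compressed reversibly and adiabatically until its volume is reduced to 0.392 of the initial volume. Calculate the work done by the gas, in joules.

V₁ = nRT₁/P₁ = 0.896×8.314×629/134 = 35.0 L.
Adiabatic: TV^(γ−1) = const ⇒ T₂ = 629×(2.55)^0.190 = 751 K; PV^γ = const ⇒ P₂ = 408 kPa.
ΔU = nCvΔT = 0.896×43.8×(751−629) = 4800 J.
Q = 0 for an adiabatic process, so W = −ΔU = -4800 J.

-4800 J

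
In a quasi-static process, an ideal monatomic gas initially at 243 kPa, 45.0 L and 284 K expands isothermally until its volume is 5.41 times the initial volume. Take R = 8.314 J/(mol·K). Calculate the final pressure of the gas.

Isothermal: T stays 284 K; PV = const ⇒ V₂ = 243 L, P₂ = 44.9 kPa.

44.9 kPa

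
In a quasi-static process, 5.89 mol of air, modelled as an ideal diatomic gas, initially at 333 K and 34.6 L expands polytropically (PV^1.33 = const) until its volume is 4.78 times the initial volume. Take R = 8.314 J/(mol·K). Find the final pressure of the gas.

P₁ = nRT₁/V₁ = 5.89×8.314×333/34.6 = 471 kPa.
Polytropic n=1.33: T₂ = T₁(V₁/V₂)^(n−1) = 333×(0.209)^0.33 = 199 K; P₂ = P₁(V₁/V₂)^n = 58.8 kPa.

58.8 kPa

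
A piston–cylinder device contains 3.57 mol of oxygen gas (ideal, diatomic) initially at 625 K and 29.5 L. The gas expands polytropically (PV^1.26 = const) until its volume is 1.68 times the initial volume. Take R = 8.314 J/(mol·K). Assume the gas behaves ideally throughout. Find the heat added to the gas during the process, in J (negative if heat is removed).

3150 J

P₁ = nRT₁/V₁ = 3.57×8.314×625/29.5 = 629 kPa.
Polytropic n=1.26: T₂ = T₁(V₁/V₂)^(n−1) = 625×(0.595)^0.26 = 546 K; P₂ = P₁(V₁/V₂)^n = 327 kPa.
W = (P₁V₁−P₂V₂)/(n−1) = (629×29.5−327×49.6)/0.26 = 9000 J.
ΔU = nCvΔT = 3.57×20.8×(546−625) = -5850 J.
Q = ΔU + W = 3150 J.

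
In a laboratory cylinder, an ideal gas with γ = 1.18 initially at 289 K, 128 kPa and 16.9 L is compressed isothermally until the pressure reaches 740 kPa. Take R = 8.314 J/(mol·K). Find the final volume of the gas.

2.92 L

Isothermal: T stays 289 K; PV = const ⇒ V₂ = 2.92 L, P₂ = 740 kPa.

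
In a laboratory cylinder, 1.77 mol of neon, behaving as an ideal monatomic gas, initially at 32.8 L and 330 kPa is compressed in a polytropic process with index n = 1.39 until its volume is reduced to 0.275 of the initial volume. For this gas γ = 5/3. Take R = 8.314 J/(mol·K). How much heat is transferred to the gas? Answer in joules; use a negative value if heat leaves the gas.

-7540 J

T₁ = P₁V₁/(nR) = 330×32.8/(1.77×8.314) = 736 K.
Polytropic n=1.39: T₂ = T₁(V₁/V₂)^(n−1) = 736×(3.64)^0.39 = 1220 K; P₂ = P₁(V₁/V₂)^n = 1990 kPa.
W = (P₁V₁−P₂V₂)/(n−1) = (330×32.8−1990×9.02)/0.39 = -18200 J.
ΔU = nCvΔT = 1.77×12.5×(1220−736) = 10600 J.
Q = ΔU + W = -7540 J.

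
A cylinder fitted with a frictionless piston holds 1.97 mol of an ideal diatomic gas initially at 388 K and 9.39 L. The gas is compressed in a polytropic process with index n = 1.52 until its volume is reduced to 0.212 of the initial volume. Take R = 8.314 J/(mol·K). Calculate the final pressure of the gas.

P₁ = nRT₁/V₁ = 1.97×8.314×388/9.39 = 677 kPa.
Polytropic n=1.52: T₂ = T₁(V₁/V₂)^(n−1) = 388×(4.72)^0.52 = 869 K; P₂ = P₁(V₁/V₂)^n = 7150 kPa.

7150 kPa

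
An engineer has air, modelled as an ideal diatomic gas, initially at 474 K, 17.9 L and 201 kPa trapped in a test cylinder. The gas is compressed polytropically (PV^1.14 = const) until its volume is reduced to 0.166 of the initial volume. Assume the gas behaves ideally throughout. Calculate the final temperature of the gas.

609 K

Polytropic n=1.14: T₂ = T₁(V₁/V₂)^(n−1) = 474×(6.02)^0.14 = 609 K; P₂ = P₁(V₁/V₂)^n = 1560 kPa.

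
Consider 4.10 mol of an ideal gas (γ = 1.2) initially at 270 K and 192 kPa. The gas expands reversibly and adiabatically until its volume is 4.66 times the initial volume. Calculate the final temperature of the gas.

V₁ = nRT₁/P₁ = 4.10×8.314×270/192 = 47.9 L.
Adiabatic: TV^(γ−1) = const ⇒ T₂ = 270×(0.215)^0.200 = 198 K; PV^γ = const ⇒ P₂ = 30.3 kPa.

198 K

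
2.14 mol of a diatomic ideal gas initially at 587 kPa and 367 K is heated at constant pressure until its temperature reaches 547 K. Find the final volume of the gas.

V₁ = nRT₁/P₁ = 2.14×8.314×367/587 = 11.1 L.
Isobaric: P stays 587 kPa; V/T = const ⇒ T₂ = 547 K, V₂ = 16.6 L.

16.6 L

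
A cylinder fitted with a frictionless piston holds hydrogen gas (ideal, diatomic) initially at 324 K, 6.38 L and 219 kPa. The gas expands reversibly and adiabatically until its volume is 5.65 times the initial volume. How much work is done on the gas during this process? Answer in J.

n = P₁V₁/(RT₁) = 219×6.38/(8.314×324) = 0.519 mol.
Adiabatic: TV^(γ−1) = const ⇒ T₂ = 324×(0.177)^0.400 = 162 K; PV^γ = const ⇒ P₂ = 19.4 kPa.
ΔU = nCvΔT = 0.519×20.8×(162−324) = -1750 J.
Q = 0 for an adiabatic process, so W = −ΔU = 1750 J.
Work done on the gas = −W_by = -1750 J.

-1750 J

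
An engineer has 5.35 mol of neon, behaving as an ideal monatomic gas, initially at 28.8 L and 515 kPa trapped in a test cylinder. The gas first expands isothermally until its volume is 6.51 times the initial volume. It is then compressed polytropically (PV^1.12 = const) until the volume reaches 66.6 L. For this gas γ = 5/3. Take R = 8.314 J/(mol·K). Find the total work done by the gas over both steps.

11400 J

T₁ = P₁V₁/(nR) = 515×28.8/(5.35×8.314) = 333 K.
Step 1 — Isothermal: T stays 333 K; PV = const ⇒ V₂ = 187 L, P₂ = 79.1 kPa.
ΔU = 0 (ideal gas, T constant).
W = nRT ln(V₂/V₁) = 5.35×8.314×333×ln(6.51) = 27800 J.
Q = ΔU + W = 27800 J.
State after step 1: P = 79.1 kPa, V = 187 L, T = 333 K.
Step 2 — Polytropic n=1.12: T₂ = T₁(V₁/V₂)^(n−1) = 333×(2.82)^0.12 = 378 K; P₂ = P₁(V₁/V₂)^n = 252 kPa.
W = (P₁V₁−P₂V₂)/(n−1) = (79.1×187−252×66.6)/0.12 = -16300 J.
ΔU = nCvΔT = 5.35×12.5×(378−333) = 2940 J.
Q = ΔU + W = -13400 J.
Net over both steps: W = 11400 J, Q = 14400 J, ΔU = 2940 J.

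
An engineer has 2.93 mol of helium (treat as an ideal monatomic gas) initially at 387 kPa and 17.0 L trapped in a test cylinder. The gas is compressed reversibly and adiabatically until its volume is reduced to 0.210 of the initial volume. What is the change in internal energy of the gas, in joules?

18100 J

T₁ = P₁V₁/(nR) = 387×17.0/(2.93×8.314) = 270 K.
Adiabatic: TV^(γ−1) = const ⇒ T₂ = 270×(4.76)^0.667 = 764 K; PV^γ = const ⇒ P₂ = 5220 kPa.
For an ideal gas ΔU = nCvΔT with Cv = (3/2)R = 12.5 J/(mol·K).
ΔU = 2.93×12.5×(764−270) = 18100 J.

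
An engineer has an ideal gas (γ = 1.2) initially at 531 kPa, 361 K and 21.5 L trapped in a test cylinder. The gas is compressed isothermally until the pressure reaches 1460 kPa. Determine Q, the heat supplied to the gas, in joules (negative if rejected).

-11500 J

n = P₁V₁/(RT₁) = 531×21.5/(8.314×361) = 3.80 mol.
Isothermal: T stays 361 K; PV = const ⇒ V₂ = 7.82 L, P₂ = 1460 kPa.
ΔU = 0 (ideal gas, T constant).
W = nRT ln(V₂/V₁) = 3.80×8.314×361×ln(0.364) = -11500 J.
Q = ΔU + W = -11500 J.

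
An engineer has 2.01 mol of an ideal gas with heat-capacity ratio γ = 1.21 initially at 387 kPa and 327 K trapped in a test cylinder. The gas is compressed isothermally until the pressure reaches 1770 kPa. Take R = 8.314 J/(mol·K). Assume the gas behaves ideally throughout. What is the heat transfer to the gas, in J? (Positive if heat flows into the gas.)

-8310 J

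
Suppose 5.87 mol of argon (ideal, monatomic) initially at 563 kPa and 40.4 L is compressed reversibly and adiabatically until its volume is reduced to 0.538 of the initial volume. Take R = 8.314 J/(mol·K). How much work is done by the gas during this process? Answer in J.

-17500 J

T₁ = P₁V₁/(nR) = 563×40.4/(5.87×8.314) = 466 K.
Adiabatic: TV^(γ−1) = const ⇒ T₂ = 466×(1.86)^0.667 = 705 K; PV^γ = const ⇒ P₂ = 1580 kPa.
ΔU = nCvΔT = 5.87×12.5×(705−466) = 17500 J.
Q = 0 for an adiabatic process, so W = −ΔU = -17500 J.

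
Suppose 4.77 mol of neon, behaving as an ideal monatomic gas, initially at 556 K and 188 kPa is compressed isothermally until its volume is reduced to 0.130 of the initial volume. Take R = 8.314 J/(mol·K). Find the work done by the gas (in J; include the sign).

-45000 J

V₁ = nRT₁/P₁ = 4.77×8.314×556/188 = 117 L.
Isothermal: T stays 556 K; PV = const ⇒ V₂ = 15.2 L, P₂ = 1450 kPa.
W = nRT ln(V₂/V₁) = 4.77×8.314×556×ln(0.130) = -45000 J.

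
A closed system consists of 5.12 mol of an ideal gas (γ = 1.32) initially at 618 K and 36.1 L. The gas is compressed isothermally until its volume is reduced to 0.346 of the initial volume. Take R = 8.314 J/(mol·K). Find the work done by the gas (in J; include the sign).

P₁ = nRT₁/V₁ = 5.12×8.314×618/36.1 = 729 kPa.
Isothermal: T stays 618 K; PV = const ⇒ V₂ = 12.5 L, P₂ = 2110 kPa.
W = nRT ln(V₂/V₁) = 5.12×8.314×618×ln(0.346) = -27900 J.

-27900 J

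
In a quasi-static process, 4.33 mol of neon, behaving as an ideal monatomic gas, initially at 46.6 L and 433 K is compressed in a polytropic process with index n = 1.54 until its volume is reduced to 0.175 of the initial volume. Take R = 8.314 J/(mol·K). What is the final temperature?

1110 K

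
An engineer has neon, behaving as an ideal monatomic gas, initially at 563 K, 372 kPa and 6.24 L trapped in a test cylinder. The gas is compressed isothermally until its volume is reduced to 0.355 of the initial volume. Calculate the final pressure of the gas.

1050 kPa

Isothermal: T stays 563 K; PV = const ⇒ V₂ = 2.22 L, P₂ = 1050 kPa.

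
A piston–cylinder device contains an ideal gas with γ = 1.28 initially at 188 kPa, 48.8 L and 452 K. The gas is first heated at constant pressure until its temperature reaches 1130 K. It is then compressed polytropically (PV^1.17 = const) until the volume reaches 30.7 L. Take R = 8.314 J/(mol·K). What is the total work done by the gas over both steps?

-21900 J

n = P₁V₁/(RT₁) = 188×48.8/(8.314×452) = 2.44 mol.
Step 1 — Isobaric: P stays 188 kPa; V/T = const ⇒ T₂ = 1130 K, V₂ = 122 L.
W = PΔV = 188×(122−48.8) kPa·L = 13800 J.
ΔU = nCvΔT = 2.44×29.7×(1130−452) = 49100 J.
Q = ΔU + W = nCpΔT = 62900 J.
State after step 1: P = 188 kPa, V = 122 L, T = 1130 K.
Step 2 — Polytropic n=1.17: T₂ = T₁(V₁/V₂)^(n−1) = 1130×(3.97)^0.17 = 1430 K; P₂ = P₁(V₁/V₂)^n = 945 kPa.
W = (P₁V₁−P₂V₂)/(n−1) = (188×122−945×30.7)/0.17 = -35700 J.
ΔU = nCvΔT = 2.44×29.7×(1430−1130) = 21700 J.
Q = ΔU + W = -14000 J.
Net over both steps: W = -21900 J, Q = 48900 J, ΔU = 70800 J.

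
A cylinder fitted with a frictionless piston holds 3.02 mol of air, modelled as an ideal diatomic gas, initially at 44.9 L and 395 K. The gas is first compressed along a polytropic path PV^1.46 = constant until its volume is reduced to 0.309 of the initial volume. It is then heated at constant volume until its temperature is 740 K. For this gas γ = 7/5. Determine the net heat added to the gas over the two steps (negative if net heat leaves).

6210 J

P₁ = nRT₁/V₁ = 3.02×8.314×395/44.9 = 221 kPa.
Step 1 — Polytropic n=1.46: T₂ = T₁(V₁/V₂)^(n−1) = 395×(3.24)^0.46 = 678 K; P₂ = P₁(V₁/V₂)^n = 1230 kPa.
W = (P₁V₁−P₂V₂)/(n−1) = (221×44.9−1230×13.9)/0.46 = -15400 J.
ΔU = nCvΔT = 3.02×20.8×(678−395) = 17800 J.
Q = ΔU + W = 2320 J.
State after step 1: P = 1230 kPa, V = 13.9 L, T = 678 K.
Step 2 — Isochoric: V stays 13.9 L; P/T = const ⇒ T₂ = 740 K, P₂ = 1340 kPa.
W = 0 (no volume change).
ΔU = nCvΔT = 3.02×20.8×(740−678) = 3890 J.
Q = ΔU = 3890 J.
Net over both steps: W = -15400 J, Q = 6210 J, ΔU = 21700 J.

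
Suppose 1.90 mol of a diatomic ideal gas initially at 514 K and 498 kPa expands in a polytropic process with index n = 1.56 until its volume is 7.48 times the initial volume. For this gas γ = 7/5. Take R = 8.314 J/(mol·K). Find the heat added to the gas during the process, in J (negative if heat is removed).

V₁ = nRT₁/P₁ = 1.90×8.314×514/498 = 16.3 L.
Polytropic n=1.56: T₂ = T₁(V₁/V₂)^(n−1) = 514×(0.134)^0.56 = 167 K; P₂ = P₁(V₁/V₂)^n = 21.6 kPa.
W = (P₁V₁−P₂V₂)/(n−1) = (498×16.3−21.6×122)/0.56 = 9800 J.
ΔU = nCvΔT = 1.90×20.8×(167−514) = -13700 J.
Q = ΔU + W = -3920 J.

-3920 J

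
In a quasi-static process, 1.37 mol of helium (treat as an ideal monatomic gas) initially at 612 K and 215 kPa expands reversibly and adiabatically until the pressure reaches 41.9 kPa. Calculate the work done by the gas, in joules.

V₁ = nRT₁/P₁ = 1.37×8.314×612/215 = 32.4 L.
Adiabatic: T₂/T₁ = (P₂/P₁)^((γ−1)/γ) ⇒ T₂ = 612×(0.195)^0.400 = 318 K; V₂ = 86.5 L.
ΔU = nCvΔT = 1.37×12.5×(318−612) = -5020 J.
Q = 0 for an adiabatic process, so W = −ΔU = 5020 J.

5020 J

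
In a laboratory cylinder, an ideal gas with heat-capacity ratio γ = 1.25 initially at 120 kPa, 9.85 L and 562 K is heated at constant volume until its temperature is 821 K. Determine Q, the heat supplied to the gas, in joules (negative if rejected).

n = P₁V₁/(RT₁) = 120×9.85/(8.314×562) = 0.253 mol.
Isochoric: V stays 9.85 L; P/T = const ⇒ T₂ = 821 K, P₂ = 175 kPa.
W = 0 (no volume change).
ΔU = nCvΔT = 0.253×33.3×(821−562) = 2180 J.
Q = ΔU = 2180 J.

2180 J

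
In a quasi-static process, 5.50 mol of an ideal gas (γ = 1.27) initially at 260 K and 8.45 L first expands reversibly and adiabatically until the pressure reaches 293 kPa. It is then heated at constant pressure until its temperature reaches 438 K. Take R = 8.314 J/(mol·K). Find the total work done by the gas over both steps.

P₁ = nRT₁/V₁ = 5.50×8.314×260/8.45 = 1410 kPa.
Step 1 — Adiabatic: T₂/T₁ = (P₂/P₁)^((γ−1)/γ) ⇒ T₂ = 260×(0.208)^0.213 = 186 K; V₂ = 29.1 L.
ΔU = nCvΔT = 5.50×30.8×(186−260) = -12500 J.
Q = 0 for an adiabatic process, so W = −ΔU = 12500 J.
State after step 1: P = 293 kPa, V = 29.1 L, T = 186 K.
Step 2 — Isobaric: P stays 293 kPa; V/T = const ⇒ T₂ = 438 K, V₂ = 68.4 L.
W = PΔV = 293×(68.4−29.1) kPa·L = 11500 J.
ΔU = nCvΔT = 5.50×30.8×(438−186) = 42600 J.
Q = ΔU + W = nCpΔT = 54100 J.
Net over both steps: W = 24000 J, Q = 54100 J, ΔU = 30100 J.

24000 J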